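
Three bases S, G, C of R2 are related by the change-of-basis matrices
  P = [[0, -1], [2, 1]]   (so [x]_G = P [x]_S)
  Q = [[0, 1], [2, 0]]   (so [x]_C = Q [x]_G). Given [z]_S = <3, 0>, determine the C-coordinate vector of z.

<6, 0>

First [z]_G = P [z]_S = <0, 6>.
Then [z]_C = Q [z]_G = <6, 0>.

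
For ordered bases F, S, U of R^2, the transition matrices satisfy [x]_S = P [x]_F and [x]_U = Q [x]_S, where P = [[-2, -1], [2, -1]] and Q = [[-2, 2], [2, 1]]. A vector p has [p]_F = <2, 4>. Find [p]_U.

First [p]_S = P [p]_F = <-8, 0>.
Then [p]_U = Q [p]_S = <16, -16>.

<16, -16>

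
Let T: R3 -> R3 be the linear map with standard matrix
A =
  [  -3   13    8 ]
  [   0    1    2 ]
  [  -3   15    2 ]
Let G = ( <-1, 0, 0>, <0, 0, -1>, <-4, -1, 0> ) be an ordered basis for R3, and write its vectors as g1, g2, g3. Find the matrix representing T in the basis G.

The j-th column of [T]_G is [T(gj)]_G.
T(g1) = A g1 = <3, 0, 3> = -3g1 - 3g2 + 0·g3, so column 1 is <-3, -3, 0>.
Repeating for g2, g3 and assembling the columns gives [[-3, 0, -3], [-3, 2, 3], [0, 2, 1]].

[[-3, 0, -3], [-3, 2, 3], [0, 2, 1]]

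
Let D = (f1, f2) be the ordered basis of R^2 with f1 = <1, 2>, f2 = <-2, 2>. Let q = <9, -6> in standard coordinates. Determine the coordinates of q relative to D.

Write q = c_1 f1 + c_2 f2 and solve for the c_i.
System: c_1 - 2c_2 = 9, 2c_1 + 2c_2 = -6; solving gives c_1 = 1, c_2 = -4.
Check: f1 - 4f2 = <9, -6>.

<1, -4>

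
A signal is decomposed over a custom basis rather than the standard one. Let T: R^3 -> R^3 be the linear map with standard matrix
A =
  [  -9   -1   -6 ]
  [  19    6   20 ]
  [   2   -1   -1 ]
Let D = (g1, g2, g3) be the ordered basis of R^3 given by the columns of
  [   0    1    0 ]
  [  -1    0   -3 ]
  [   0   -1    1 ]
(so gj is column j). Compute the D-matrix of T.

Let P have columns g1, ..., g3. Then [T]_D = P^(-1) A P.
Here det P = 1, so P^(-1) is integer; computing A P first and then P^(-1)(A P) gives [[0, 1, 1], [1, -3, -3], [2, 0, -1]].

[[0, 1, 1], [1, -3, -3], [2, 0, -1]]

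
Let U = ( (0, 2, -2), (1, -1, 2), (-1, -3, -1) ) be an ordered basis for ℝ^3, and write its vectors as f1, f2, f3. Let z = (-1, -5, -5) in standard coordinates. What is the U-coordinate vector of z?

(3, 2, 3)

[z]_U is the unique c with M c = z, where M has columns f1, ..., f3.
Row-reducing the augmented matrix [M | z] gives c = (3, 2, 3).
Check: 3f1 + 2f2 + 3f3 = (-1, -5, -5).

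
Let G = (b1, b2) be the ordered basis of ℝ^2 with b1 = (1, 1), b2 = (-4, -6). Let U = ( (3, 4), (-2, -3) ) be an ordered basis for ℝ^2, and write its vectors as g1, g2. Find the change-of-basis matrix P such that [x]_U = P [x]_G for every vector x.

[[1, 0], [1, 2]]

Let M have columns bj and N have columns gj. Then for every x, N [x]_U = x = M [x]_G, so P = N^(-1) M.
Since det N = -1, N^(-1) has integer entries; multiplying gives P = [[1, 0], [1, 2]].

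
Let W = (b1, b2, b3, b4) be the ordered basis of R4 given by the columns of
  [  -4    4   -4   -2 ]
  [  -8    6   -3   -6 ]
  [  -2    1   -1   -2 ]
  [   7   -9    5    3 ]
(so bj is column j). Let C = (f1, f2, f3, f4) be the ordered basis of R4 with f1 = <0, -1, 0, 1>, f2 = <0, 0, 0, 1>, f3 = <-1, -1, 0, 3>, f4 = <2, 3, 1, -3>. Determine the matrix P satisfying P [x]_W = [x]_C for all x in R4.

Let M have columns bj and N have columns fj. Then for every x, N [x]_C = x = M [x]_W, so P = N^(-1) M.
Since det N = -1, N^(-1) has integer entries; multiplying gives P = [[2, -1, -2, 2], [-1, 1, -2, 1], [0, -2, 2, -2], [-2, 1, -1, -2]].

[[2, -1, -2, 2], [-1, 1, -2, 1], [0, -2, 2, -2], [-2, 1, -1, -2]]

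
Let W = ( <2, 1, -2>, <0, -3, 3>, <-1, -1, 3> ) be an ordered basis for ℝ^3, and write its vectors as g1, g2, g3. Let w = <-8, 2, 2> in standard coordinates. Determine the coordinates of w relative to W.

We seek scalars with c_1 g1 + ... + c_3 g3 = w; equivalently solve M c = w where the columns of M are g1, ..., g3.
Row-reducing the augmented matrix [M | w] gives c = (-4, -2, 0).
Check: -4g1 - 2g2 + 0·g3 = <-8, 2, 2>.

<-4, -2, 0>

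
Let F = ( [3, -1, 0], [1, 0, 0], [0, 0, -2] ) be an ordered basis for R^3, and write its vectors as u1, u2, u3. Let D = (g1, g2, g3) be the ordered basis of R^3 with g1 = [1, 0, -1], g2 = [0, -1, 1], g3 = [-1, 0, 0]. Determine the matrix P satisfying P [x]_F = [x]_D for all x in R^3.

Let M have columns uj and N have columns gj. Then for every x, N [x]_D = x = M [x]_F, so P = N^(-1) M.
Since det N = 1, N^(-1) has integer entries; multiplying gives P = [[1, 0, 2], [1, 0, 0], [-2, -1, 2]].

[[1, 0, 2], [1, 0, 0], [-2, -1, 2]]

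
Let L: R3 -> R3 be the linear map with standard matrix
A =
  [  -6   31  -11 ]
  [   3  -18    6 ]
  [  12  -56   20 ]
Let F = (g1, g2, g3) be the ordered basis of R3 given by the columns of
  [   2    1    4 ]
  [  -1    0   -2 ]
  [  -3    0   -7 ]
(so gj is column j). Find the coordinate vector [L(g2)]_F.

(3, 0, -3)

Compute L(g2) = A g2 = (-6, 3, 12) in standard coordinates.
Then write this in F-coordinates: solve for y in y_1 g1 + ... + y_3 g3 = (-6, 3, 12).
This gives y = (3, 0, -3), which is column 2 of [L]_F.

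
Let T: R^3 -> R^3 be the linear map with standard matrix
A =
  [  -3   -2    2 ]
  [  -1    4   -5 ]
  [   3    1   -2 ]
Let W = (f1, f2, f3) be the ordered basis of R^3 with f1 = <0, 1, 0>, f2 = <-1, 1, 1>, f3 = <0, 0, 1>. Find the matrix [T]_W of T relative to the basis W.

[[2, 3, -3], [2, -3, -2], [-1, -1, 0]]

Let P have columns f1, ..., f3. Then [T]_W = P^(-1) A P.
Here det P = 1, so P^(-1) is integer; computing A P first and then P^(-1)(A P) gives [[2, 3, -3], [2, -3, -2], [-1, -1, 0]].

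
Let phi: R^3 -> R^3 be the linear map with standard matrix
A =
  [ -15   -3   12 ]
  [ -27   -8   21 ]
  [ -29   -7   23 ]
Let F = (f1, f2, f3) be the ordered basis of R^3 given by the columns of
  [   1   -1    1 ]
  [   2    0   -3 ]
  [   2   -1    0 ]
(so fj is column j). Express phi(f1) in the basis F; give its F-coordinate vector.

Compute phi(f1) = A f1 = [3, -1, 3] in standard coordinates.
Then write this in F-coordinates: solve for y in y_1 f1 + ... + y_3 f3 = [3, -1, 3].
This gives y = [1, -1, 1], which is column 1 of [phi]_F.

[1, -1, 1]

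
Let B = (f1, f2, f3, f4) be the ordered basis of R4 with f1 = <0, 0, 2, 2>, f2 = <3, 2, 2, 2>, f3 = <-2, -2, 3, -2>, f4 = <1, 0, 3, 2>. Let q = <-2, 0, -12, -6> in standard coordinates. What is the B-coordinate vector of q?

[q]_B is the unique c with M c = q, where M has columns f1, ..., f4.
Solving this 4x4 system gives c = (-2, -1, -1, -1).
Check: -2f1 - f2 - f3 - f4 = <-2, 0, -12, -6>.

<-2, -1, -1, -1>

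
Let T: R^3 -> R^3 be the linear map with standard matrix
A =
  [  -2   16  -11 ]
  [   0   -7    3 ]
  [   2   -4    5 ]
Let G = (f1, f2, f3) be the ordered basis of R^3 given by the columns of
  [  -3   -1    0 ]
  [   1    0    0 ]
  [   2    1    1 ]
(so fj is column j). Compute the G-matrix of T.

Let P have columns f1, ..., f3. Then [T]_G = P^(-1) A P.
Here det P = 1, so P^(-1) is integer; computing A P first and then P^(-1)(A P) gives [[-1, 3, 3], [3, 0, 2], [-1, -3, -3]].

[[-1, 3, 3], [3, 0, 2], [-1, -3, -3]]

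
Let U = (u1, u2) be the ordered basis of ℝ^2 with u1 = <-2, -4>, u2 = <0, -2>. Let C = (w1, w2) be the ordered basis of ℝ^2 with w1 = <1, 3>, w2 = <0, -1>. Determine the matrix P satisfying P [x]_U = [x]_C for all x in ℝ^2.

Let M have columns uj and N have columns wj. Then for every x, N [x]_C = x = M [x]_U, so P = N^(-1) M.
Since det N = -1, N^(-1) has integer entries; multiplying gives P = [[-2, 0], [-2, 2]].

[[-2, 0], [-2, 2]]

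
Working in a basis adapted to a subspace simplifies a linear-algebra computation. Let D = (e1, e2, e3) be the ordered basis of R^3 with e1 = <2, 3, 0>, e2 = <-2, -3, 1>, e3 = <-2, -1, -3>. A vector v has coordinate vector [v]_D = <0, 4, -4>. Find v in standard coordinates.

<0, -8, 16>

v = M [v]_D, where M has columns e1, ..., e3.
Carrying out the matrix-vector product, v = <0, -8, 16>.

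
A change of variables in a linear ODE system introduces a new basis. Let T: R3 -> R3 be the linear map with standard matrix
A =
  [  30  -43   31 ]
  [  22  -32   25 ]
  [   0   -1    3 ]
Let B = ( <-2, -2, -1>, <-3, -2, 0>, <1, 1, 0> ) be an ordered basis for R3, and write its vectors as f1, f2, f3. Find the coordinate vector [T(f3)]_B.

Compute T(f3) = A f3 = <-13, -10, -1> in standard coordinates.
Then write this in B-coordinates: solve for y in y_1 f1 + ... + y_3 f3 = <-13, -10, -1>.
This gives y = <1, 3, -2>, which is column 3 of [T]_B.

<1, 3, -2>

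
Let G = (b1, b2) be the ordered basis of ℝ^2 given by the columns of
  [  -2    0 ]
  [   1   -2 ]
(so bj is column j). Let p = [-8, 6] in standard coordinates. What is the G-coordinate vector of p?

Write p = c_1 b1 + c_2 b2 and solve for the c_i.
System: -2c_1 + 0c_2 = -8, c_1 - 2c_2 = 6; solving gives c_1 = 4, c_2 = -1.
Check: 4b1 - b2 = [-8, 6].

[4, -1]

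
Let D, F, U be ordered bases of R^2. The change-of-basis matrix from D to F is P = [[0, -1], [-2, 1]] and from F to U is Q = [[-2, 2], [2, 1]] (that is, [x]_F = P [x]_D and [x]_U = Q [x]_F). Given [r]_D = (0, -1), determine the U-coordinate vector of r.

(-4, 1)

Composing the changes, [r]_U = Q P [r]_D.
Q P = [[-4, 4], [-2, -1]]; applying this to (0, -1) gives (-4, 1).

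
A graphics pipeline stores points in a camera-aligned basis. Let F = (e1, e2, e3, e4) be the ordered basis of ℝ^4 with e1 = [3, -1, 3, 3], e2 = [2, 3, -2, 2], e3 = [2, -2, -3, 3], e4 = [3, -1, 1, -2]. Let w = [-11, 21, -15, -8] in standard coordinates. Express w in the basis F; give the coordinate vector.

Write w = c_1 e1 + ... + c_4 e4 and solve for the c_i.
Row-reducing the augmented matrix [M | w] gives c = (-4, 4, -2, -1).
Check: -4e1 + 4e2 - 2e3 - e4 = [-11, 21, -15, -8].

[-4, 4, -2, -1]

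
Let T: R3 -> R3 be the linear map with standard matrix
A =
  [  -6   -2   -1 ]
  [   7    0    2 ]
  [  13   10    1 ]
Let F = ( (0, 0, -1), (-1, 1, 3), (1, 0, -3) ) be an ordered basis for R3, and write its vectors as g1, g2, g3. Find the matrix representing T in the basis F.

With P the matrix whose columns are g1, ..., g3, [T]_F = P^(-1) A P.
Column by column: T(g1) = A g1 = (1, -2, -1); its F-coordinates (-2, -2, -1) give column 1.
Continuing for each basis vector yields [T]_F = [[-2, -3, -1], [-2, -1, 1], [-1, 0, -2]].

[[-2, -3, -1], [-2, -1, 1], [-1, 0, -2]]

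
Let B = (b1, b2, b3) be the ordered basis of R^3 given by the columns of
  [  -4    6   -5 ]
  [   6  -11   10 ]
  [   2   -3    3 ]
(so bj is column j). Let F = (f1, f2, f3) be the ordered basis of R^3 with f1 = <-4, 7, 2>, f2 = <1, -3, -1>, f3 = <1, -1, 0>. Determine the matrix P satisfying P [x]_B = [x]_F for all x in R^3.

[[2, -1, 1], [2, 1, -1], [2, 1, 0]]

Column j of P is [bj]_F, since P maps B-coordinates to F-coordinates.
Expressing b1 in F: b1 = 2f1 + 2f2 + 2f3, so column 1 of P is <2, 2, 2>.
Doing the same for each bj gives P = [[2, -1, 1], [2, 1, -1], [2, 1, 0]].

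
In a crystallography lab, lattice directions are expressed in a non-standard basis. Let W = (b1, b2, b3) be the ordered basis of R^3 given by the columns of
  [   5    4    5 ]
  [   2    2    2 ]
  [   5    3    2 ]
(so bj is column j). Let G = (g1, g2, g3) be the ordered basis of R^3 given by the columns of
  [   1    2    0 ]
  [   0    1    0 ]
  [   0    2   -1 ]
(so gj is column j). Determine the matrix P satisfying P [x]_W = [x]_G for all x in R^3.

Let M have columns bj and N have columns gj. Then for every x, N [x]_G = x = M [x]_W, so P = N^(-1) M.
Since det N = -1, N^(-1) has integer entries; multiplying gives P = [[1, 0, 1], [2, 2, 2], [-1, 1, 2]].

[[1, 0, 1], [2, 2, 2], [-1, 1, 2]]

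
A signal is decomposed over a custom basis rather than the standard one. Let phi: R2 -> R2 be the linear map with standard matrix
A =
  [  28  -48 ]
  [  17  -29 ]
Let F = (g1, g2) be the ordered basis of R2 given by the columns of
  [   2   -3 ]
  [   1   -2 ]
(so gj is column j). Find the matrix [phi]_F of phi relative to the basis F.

[[1, 3], [-2, -2]]

With P the matrix whose columns are g1, g2, [phi]_F = P^(-1) A P.
Column by column: phi(g1) = A g1 = [8, 5]; its F-coordinates [1, -2] give column 1.
Continuing for each basis vector yields [phi]_F = [[1, 3], [-2, -2]].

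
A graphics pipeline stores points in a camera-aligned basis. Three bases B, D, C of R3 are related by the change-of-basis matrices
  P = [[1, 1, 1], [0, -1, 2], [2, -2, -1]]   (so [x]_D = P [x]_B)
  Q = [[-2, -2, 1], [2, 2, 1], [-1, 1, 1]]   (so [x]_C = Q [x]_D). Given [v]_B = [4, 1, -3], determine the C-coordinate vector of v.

[19, -1, 0]

Composing the changes, [v]_C = Q P [v]_B.
Q P = [[0, -2, -7], [4, -2, 5], [1, -4, 0]]; applying this to [4, 1, -3] gives [19, -1, 0].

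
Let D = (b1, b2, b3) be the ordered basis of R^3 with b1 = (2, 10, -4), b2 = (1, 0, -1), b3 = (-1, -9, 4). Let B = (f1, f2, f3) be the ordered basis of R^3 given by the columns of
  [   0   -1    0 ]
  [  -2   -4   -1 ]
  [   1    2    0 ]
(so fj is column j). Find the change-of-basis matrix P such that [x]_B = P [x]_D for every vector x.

[[0, 1, 2], [-2, -1, 1], [-2, 2, 1]]

Let M have columns bj and N have columns fj. Then for every x, N [x]_B = x = M [x]_D, so P = N^(-1) M.
Since det N = 1, N^(-1) has integer entries; multiplying gives P = [[0, 1, 2], [-2, -1, 1], [-2, 2, 1]].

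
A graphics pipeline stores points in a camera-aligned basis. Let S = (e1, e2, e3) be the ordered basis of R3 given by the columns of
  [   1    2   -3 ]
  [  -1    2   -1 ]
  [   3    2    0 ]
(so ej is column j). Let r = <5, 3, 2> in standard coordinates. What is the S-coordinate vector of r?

<0, 1, -1>

We seek scalars with c_1 e1 + ... + c_3 e3 = r; equivalently solve M c = r where the columns of M are e1, ..., e3.
Gaussian elimination on [M | r] yields c = (0, 1, -1).
Check: 0·e1 + e2 - e3 = <5, 3, 2>.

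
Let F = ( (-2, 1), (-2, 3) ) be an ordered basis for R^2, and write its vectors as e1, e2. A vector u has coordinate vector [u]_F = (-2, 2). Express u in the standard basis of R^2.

(0, 4)

By definition u = -2e1 + 2e2.
Summing componentwise gives (0, 4).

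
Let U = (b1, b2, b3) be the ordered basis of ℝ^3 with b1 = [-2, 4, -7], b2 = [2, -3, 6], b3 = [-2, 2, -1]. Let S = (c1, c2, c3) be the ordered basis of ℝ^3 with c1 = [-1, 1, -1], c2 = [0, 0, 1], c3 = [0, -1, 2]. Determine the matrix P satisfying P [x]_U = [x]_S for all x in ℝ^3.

Let M have columns bj and N have columns cj. Then for every x, N [x]_S = x = M [x]_U, so P = N^(-1) M.
Since det N = -1, N^(-1) has integer entries; multiplying gives P = [[2, -2, 2], [-1, 2, 1], [-2, 1, 0]].

[[2, -2, 2], [-1, 2, 1], [-2, 1, 0]]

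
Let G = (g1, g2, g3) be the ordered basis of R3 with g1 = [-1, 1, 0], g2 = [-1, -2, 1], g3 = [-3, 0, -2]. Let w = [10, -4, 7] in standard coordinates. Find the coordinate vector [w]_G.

[w]_G is the unique c with M c = w, where M has columns g1, ..., g3.
Row-reducing the augmented matrix [M | w] gives c = (-2, 1, -3).
Check: -2g1 + g2 - 3g3 = [10, -4, 7].

[-2, 1, -3]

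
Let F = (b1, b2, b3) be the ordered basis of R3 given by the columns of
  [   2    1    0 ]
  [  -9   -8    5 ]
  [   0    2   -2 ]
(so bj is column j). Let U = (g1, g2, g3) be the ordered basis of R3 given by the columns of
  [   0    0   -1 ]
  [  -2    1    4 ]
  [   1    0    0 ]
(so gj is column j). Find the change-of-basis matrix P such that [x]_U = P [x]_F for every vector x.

[[0, 2, -2], [-1, 0, 1], [-2, -1, 0]]

Take x = bj: its F-coordinates are the j-th standard unit vector, so P e_j — column j of P — equals [bj]_U.
b1 = 0·g1 - g2 - 2g3, giving column 1 = <0, -1, -2>; repeating for each j gives P = [[0, 2, -2], [-1, 0, 1], [-2, -1, 0]].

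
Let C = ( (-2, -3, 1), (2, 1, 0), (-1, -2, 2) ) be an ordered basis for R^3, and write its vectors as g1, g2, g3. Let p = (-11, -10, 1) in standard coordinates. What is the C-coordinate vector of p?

(3, -3, -1)

Write p = c_1 g1 + ... + c_3 g3 and solve for the c_i.
Row-reducing the augmented matrix [M | p] gives c = (3, -3, -1).
Check: 3g1 - 3g2 - g3 = (-11, -10, 1).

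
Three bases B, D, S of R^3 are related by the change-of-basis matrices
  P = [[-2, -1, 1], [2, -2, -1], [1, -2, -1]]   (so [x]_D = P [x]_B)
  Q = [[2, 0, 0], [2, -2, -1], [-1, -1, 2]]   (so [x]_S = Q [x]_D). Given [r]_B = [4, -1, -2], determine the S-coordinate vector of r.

[-18, -50, 13]

Composing the changes, [r]_S = Q P [r]_B.
Q P = [[-4, -2, 2], [-9, 4, 5], [2, -1, -2]]; applying this to [4, -1, -2] gives [-18, -50, 13].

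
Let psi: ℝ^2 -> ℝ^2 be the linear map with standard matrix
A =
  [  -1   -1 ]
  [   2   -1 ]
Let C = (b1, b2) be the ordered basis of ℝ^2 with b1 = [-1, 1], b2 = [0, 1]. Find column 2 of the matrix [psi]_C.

Column 2 of [psi]_C is the C-coordinate vector of psi(b2).
In standard coordinates psi(b2) = A b2 = [-1, -1].
Converting to C: [-1, -1] = b1 - 2b2, so the coordinate vector is [1, -2].

[1, -2]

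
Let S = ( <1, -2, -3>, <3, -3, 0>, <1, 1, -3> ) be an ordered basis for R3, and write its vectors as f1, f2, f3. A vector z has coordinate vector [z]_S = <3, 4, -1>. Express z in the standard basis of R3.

By definition z = 3f1 + 4f2 - f3.
Summing componentwise gives <14, -19, -6>.

<14, -19, -6>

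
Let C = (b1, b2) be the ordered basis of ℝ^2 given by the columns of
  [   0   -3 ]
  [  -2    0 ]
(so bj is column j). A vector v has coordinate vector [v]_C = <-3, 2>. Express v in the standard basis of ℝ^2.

<-6, 6>

v = M [v]_C, where M has columns b1, b2.
Carrying out the matrix-vector product, v = <-6, 6>.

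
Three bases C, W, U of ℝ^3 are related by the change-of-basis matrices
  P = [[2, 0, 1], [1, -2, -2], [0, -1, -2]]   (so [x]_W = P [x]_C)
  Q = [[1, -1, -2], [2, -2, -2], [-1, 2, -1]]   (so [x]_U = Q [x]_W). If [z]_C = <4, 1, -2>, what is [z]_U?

Apply P to get W-coordinates <6, 6, 3>, then Q to get U-coordinates.
The result is [z]_U = <-6, -6, 3>.

<-6, -6, 3>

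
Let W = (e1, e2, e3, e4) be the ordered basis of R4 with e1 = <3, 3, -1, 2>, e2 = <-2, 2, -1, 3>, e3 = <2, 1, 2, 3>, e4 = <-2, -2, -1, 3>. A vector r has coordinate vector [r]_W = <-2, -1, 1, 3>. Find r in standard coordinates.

By definition r = -2e1 - e2 + e3 + 3e4.
Summing componentwise gives <-8, -13, 2, 5>.

<-8, -13, 2, 5>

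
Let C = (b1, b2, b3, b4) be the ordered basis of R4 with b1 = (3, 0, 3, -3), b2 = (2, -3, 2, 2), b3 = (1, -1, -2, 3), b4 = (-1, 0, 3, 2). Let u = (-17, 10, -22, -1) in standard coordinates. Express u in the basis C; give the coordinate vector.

We seek scalars with c_1 b1 + ... + c_4 b4 = u; equivalently solve M c = u where the columns of M are b1, ..., b4.
Gaussian elimination on [M | u] yields c = (-4, -3, -1, -2).
Check: -4b1 - 3b2 - b3 - 2b4 = (-17, 10, -22, -1).

(-4, -3, -1, -2)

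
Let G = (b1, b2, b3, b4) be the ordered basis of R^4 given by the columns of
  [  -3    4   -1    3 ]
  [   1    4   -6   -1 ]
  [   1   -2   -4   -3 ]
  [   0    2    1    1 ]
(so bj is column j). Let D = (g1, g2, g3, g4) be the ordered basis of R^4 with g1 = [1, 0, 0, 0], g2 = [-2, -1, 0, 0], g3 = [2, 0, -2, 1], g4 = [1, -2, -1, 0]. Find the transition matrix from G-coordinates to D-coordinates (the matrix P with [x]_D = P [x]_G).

[[0, 2, -1, -2], [1, 0, 2, -1], [0, 2, 1, 1], [-1, -2, 2, 1]]

Column j of P is [bj]_D, since P maps G-coordinates to D-coordinates.
Expressing b1 in D: b1 = 0·g1 + g2 + 0·g3 - g4, so column 1 of P is [0, 1, 0, -1].
Doing the same for each bj gives P = [[0, 2, -1, -2], [1, 0, 2, -1], [0, 2, 1, 1], [-1, -2, 2, 1]].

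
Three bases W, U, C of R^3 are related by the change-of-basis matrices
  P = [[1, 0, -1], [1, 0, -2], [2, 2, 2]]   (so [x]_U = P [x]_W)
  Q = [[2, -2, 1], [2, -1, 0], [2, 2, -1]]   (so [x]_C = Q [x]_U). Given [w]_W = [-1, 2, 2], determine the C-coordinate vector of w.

First [w]_U = P [w]_W = [-3, -5, 6].
Then [w]_C = Q [w]_U = [10, -1, -22].

[10, -1, -22]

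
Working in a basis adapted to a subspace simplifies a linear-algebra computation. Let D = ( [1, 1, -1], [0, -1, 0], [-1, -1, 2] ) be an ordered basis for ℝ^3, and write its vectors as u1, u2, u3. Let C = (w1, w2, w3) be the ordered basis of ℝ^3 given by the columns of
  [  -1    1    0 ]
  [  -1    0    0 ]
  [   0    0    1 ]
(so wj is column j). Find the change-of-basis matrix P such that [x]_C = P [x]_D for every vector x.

[[-1, 1, 1], [0, 1, 0], [-1, 0, 2]]

Column j of P is [uj]_C, since P maps D-coordinates to C-coordinates.
Expressing u1 in C: u1 = -w1 + 0·w2 - w3, so column 1 of P is [-1, 0, -1].
Doing the same for each uj gives P = [[-1, 1, 1], [0, 1, 0], [-1, 0, 2]].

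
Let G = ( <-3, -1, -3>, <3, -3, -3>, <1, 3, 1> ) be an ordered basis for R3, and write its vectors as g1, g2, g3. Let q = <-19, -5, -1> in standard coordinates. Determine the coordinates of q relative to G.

<2, -3, -4>

[q]_G is the unique c with M c = q, where M has columns g1, ..., g3.
Row-reducing the augmented matrix [M | q] gives c = (2, -3, -4).
Check: 2g1 - 3g2 - 4g3 = <-19, -5, -1>.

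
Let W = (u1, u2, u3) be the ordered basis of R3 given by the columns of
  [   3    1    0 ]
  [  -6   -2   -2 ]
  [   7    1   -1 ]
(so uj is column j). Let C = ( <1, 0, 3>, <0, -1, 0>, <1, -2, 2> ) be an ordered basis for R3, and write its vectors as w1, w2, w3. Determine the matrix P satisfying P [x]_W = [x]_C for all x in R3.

Let M have columns uj and N have columns wj. Then for every x, N [x]_C = x = M [x]_W, so P = N^(-1) M.
Since det N = 1, N^(-1) has integer entries; multiplying gives P = [[1, -1, -1], [2, -2, 0], [2, 2, 1]].

[[1, -1, -1], [2, -2, 0], [2, 2, 1]]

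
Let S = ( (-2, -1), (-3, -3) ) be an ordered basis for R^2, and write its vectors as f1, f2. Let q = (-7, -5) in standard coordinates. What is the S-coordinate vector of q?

Write q = c_1 f1 + c_2 f2 and solve for the c_i.
System: -2c_1 - 3c_2 = -7, -c_1 - 3c_2 = -5; solving gives c_1 = 2, c_2 = 1.
Check: 2f1 + f2 = (-7, -5).

(2, 1)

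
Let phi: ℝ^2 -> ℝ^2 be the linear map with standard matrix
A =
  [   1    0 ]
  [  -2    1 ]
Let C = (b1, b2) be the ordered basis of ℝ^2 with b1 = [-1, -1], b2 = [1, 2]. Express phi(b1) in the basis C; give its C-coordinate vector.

Compute phi(b1) = A b1 = [-1, 1] in standard coordinates.
Then write this in C-coordinates: solve for y in y_1 b1 + y_2 b2 = [-1, 1].
This gives y = [3, 2], which is column 1 of [phi]_C.

[3, 2]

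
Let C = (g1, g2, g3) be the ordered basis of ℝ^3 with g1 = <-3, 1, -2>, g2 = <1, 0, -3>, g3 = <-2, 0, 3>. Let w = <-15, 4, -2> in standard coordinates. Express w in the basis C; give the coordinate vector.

<4, -1, 1>

Write w = c_1 g1 + ... + c_3 g3 and solve for the c_i.
Gaussian elimination on [M | w] yields c = (4, -1, 1).
Check: 4g1 - g2 + g3 = <-15, 4, -2>.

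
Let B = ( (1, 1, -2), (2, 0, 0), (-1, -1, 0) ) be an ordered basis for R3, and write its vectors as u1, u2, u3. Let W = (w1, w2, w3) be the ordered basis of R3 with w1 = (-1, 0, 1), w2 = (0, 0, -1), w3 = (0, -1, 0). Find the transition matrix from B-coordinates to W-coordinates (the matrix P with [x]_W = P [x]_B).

Take x = uj: its B-coordinates are the j-th standard unit vector, so P e_j — column j of P — equals [uj]_W.
u1 = -w1 + w2 - w3, giving column 1 = (-1, 1, -1); repeating for each j gives P = [[-1, -2, 1], [1, -2, 1], [-1, 0, 1]].

[[-1, -2, 1], [1, -2, 1], [-1, 0, 1]]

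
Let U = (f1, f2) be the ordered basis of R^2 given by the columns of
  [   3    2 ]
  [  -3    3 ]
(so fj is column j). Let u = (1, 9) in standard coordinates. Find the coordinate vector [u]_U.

(-1, 2)

We seek scalars with c_1 f1 + c_2 f2 = u; equivalently solve M c = u where the columns of M are f1, f2.
System: 3c_1 + 2c_2 = 1, -3c_1 + 3c_2 = 9; solving gives c_1 = -1, c_2 = 2.
Check: -f1 + 2f2 = (1, 9).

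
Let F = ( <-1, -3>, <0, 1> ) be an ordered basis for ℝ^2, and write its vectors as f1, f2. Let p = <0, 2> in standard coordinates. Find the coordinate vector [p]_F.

Write p = c_1 f1 + c_2 f2 and solve for the c_i.
System: -c_1 + 0c_2 = 0, -3c_1 + c_2 = 2; solving gives c_1 = 0, c_2 = 2.
Check: 0·f1 + 2f2 = <0, 2>.

<0, 2>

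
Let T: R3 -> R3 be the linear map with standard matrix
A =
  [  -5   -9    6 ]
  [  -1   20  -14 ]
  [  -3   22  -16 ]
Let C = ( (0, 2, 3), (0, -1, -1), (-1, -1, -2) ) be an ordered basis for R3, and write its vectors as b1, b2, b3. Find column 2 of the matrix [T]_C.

Column 2 of [T]_C is the C-coordinate vector of T(b2).
In standard coordinates T(b2) = A b2 = (3, -6, -6).
Converting to C: (3, -6, -6) = -3b1 + 3b2 - 3b3, so the coordinate vector is (-3, 3, -3).

(-3, 3, -3)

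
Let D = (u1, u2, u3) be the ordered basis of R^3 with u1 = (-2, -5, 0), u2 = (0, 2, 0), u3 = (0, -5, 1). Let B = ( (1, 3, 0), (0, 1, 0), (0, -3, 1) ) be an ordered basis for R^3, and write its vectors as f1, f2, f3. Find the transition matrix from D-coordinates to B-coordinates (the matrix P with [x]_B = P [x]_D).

Column j of P is [uj]_B, since P maps D-coordinates to B-coordinates.
Expressing u1 in B: u1 = -2f1 + f2 + 0·f3, so column 1 of P is (-2, 1, 0).
Doing the same for each uj gives P = [[-2, 0, 0], [1, 2, -2], [0, 0, 1]].

[[-2, 0, 0], [1, 2, -2], [0, 0, 1]]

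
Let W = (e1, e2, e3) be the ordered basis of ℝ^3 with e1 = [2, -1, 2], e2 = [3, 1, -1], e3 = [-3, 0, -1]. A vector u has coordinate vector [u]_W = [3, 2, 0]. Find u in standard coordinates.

u = M [u]_W, where M has columns e1, ..., e3.
Carrying out the matrix-vector product, u = [12, -1, 4].

[12, -1, 4]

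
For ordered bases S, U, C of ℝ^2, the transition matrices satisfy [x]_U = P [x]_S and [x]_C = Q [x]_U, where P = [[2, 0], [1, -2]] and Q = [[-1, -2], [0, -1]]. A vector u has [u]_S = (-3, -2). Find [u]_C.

(4, -1)

First [u]_U = P [u]_S = (-6, 1).
Then [u]_C = Q [u]_U = (4, -1).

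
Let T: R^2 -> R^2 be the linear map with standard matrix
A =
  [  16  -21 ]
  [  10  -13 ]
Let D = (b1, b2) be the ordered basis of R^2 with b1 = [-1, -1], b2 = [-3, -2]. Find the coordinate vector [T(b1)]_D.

Compute T(b1) = A b1 = [5, 3] in standard coordinates.
Then write this in D-coordinates: solve for y in y_1 b1 + y_2 b2 = [5, 3].
This gives y = [1, -2], which is column 1 of [T]_D.

[1, -2]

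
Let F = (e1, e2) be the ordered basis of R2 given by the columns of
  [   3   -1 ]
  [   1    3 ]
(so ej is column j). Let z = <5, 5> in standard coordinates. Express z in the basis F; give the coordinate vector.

<2, 1>

[z]_F is the unique c with M c = z, where M has columns e1, e2.
System: 3c_1 - c_2 = 5, c_1 + 3c_2 = 5; solving gives c_1 = 2, c_2 = 1.
Check: 2e1 + e2 = <5, 5>.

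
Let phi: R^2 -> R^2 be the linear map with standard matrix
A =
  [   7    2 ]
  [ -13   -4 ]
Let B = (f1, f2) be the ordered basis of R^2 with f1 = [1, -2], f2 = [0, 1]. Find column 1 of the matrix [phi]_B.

Compute phi(f1) = A f1 = [3, -5] in standard coordinates.
Then write this in B-coordinates: solve for y in y_1 f1 + y_2 f2 = [3, -5].
This gives y = [3, 1], which is column 1 of [phi]_B.

[3, 1]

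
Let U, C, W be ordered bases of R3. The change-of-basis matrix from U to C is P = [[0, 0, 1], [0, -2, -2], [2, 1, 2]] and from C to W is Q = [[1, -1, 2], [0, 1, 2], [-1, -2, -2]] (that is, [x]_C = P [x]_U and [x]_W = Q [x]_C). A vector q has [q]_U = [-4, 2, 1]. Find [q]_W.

First [q]_C = P [q]_U = [1, -6, -4].
Then [q]_W = Q [q]_C = [-1, -14, 19].

[-1, -14, 19]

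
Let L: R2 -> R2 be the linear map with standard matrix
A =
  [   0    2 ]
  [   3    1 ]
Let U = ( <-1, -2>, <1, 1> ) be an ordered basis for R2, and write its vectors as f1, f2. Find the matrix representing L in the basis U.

[[1, -2], [-3, 0]]

With P the matrix whose columns are f1, f2, [L]_U = P^(-1) A P.
Column by column: L(f1) = A f1 = <-4, -5>; its U-coordinates <1, -3> give column 1.
Continuing for each basis vector yields [L]_U = [[1, -2], [-3, 0]].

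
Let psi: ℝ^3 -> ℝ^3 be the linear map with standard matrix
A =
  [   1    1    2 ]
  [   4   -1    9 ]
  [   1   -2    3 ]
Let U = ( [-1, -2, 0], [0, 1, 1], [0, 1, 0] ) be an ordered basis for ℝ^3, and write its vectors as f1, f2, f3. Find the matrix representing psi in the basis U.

[[3, -3, -1], [3, 1, -2], [1, 1, -1]]

The j-th column of [psi]_U is [psi(fj)]_U.
psi(f1) = A f1 = [-3, -2, 3] = 3f1 + 3f2 + f3, so column 1 is [3, 3, 1].
Repeating for f2, f3 and assembling the columns gives [[3, -3, -1], [3, 1, -2], [1, 1, -1]].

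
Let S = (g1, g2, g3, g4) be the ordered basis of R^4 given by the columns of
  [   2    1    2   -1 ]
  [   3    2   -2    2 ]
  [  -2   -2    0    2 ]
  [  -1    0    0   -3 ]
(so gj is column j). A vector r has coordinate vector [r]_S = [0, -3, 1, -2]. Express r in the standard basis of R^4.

[1, -12, 2, 6]

By definition r = 0·g1 - 3g2 + g3 - 2g4.
Summing componentwise gives [1, -12, 2, 6].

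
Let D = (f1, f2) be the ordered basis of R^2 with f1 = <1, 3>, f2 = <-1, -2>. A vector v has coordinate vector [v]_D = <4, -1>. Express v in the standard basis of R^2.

<5, 14>

v = M [v]_D, where M has columns f1, f2.
Carrying out the matrix-vector product, v = <5, 14>.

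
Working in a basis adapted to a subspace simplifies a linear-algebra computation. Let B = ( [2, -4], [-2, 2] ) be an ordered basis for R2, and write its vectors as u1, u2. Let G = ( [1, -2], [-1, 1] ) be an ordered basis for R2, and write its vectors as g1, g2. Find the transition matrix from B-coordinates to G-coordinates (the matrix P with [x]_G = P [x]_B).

Let M have columns uj and N have columns gj. Then for every x, N [x]_G = x = M [x]_B, so P = N^(-1) M.
Since det N = -1, N^(-1) has integer entries; multiplying gives P = [[2, 0], [0, 2]].

[[2, 0], [0, 2]]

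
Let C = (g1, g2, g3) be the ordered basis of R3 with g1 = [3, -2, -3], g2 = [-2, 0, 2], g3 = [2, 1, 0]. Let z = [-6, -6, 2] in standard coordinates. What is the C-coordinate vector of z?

We seek scalars with c_1 g1 + ... + c_3 g3 = z; equivalently solve M c = z where the columns of M are g1, ..., g3.
Row-reducing the augmented matrix [M | z] gives c = (2, 4, -2).
Check: 2g1 + 4g2 - 2g3 = [-6, -6, 2].

[2, 4, -2]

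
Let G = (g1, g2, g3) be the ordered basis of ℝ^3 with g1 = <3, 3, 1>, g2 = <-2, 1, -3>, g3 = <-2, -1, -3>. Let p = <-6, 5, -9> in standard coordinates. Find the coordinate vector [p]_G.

[p]_G is the unique c with M c = p, where M has columns g1, ..., g3.
Solving this 3x3 system gives c = (0, 4, -1).
Check: 0·g1 + 4g2 - g3 = <-6, 5, -9>.

<0, 4, -1>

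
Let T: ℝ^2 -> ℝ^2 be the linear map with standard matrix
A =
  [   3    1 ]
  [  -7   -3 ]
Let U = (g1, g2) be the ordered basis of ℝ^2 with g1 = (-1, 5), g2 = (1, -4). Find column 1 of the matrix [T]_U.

(0, 2)

Compute T(g1) = A g1 = (2, -8) in standard coordinates.
Then write this in U-coordinates: solve for y in y_1 g1 + y_2 g2 = (2, -8).
This gives y = (0, 2), which is column 1 of [T]_U.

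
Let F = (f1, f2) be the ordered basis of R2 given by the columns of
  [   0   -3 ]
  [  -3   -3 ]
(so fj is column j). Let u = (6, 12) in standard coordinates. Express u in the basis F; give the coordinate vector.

(-2, -2)

Write u = c_1 f1 + c_2 f2 and solve for the c_i.
System: 0c_1 - 3c_2 = 6, -3c_1 - 3c_2 = 12; solving gives c_1 = -2, c_2 = -2.
Check: -2f1 - 2f2 = (6, 12).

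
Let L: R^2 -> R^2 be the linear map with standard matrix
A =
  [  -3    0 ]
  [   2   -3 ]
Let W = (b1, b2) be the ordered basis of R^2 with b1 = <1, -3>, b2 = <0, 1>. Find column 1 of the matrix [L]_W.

Compute L(b1) = A b1 = <-3, 11> in standard coordinates.
Then write this in W-coordinates: solve for y in y_1 b1 + y_2 b2 = <-3, 11>.
This gives y = <-3, 2>, which is column 1 of [L]_W.

<-3, 2>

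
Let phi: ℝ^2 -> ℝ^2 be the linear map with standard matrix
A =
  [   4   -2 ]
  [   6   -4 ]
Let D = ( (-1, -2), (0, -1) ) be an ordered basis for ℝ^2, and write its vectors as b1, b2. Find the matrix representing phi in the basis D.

The j-th column of [phi]_D is [phi(bj)]_D.
phi(b1) = A b1 = (0, 2) = 0·b1 - 2b2, so column 1 is (0, -2).
Repeating for b2 and assembling the columns gives [[0, -2], [-2, 0]].

[[0, -2], [-2, 0]]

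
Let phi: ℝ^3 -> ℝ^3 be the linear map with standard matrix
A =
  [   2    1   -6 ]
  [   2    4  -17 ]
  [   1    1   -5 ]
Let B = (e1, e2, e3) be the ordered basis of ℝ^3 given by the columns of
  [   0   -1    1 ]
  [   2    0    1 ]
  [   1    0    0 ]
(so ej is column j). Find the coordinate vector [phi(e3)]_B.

Column 3 of [phi]_B is the B-coordinate vector of phi(e3).
In standard coordinates phi(e3) = A e3 = (3, 6, 2).
Converting to B: (3, 6, 2) = 2e1 - e2 + 2e3, so the coordinate vector is (2, -1, 2).

(2, -1, 2)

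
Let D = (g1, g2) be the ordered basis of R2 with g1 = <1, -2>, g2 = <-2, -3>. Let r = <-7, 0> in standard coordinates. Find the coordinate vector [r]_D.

<-3, 2>

Write r = c_1 g1 + c_2 g2 and solve for the c_i.
System: c_1 - 2c_2 = -7, -2c_1 - 3c_2 = 0; solving gives c_1 = -3, c_2 = 2.
Check: -3g1 + 2g2 = <-7, 0>.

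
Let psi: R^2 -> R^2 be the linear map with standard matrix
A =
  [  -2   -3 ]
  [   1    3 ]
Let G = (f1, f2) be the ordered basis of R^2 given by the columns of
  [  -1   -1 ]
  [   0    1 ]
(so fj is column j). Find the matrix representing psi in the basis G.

Let P have columns f1, f2. Then [psi]_G = P^(-1) A P.
Here det P = -1, so P^(-1) is integer; computing A P first and then P^(-1)(A P) gives [[-1, -1], [-1, 2]].

[[-1, -1], [-1, 2]]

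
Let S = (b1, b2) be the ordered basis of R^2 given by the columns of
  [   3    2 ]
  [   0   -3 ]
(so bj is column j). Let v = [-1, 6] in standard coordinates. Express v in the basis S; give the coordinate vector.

[v]_S is the unique c with M c = v, where M has columns b1, b2.
System: 3c_1 + 2c_2 = -1, 0c_1 - 3c_2 = 6; solving gives c_1 = 1, c_2 = -2.
Check: b1 - 2b2 = [-1, 6].

[1, -2]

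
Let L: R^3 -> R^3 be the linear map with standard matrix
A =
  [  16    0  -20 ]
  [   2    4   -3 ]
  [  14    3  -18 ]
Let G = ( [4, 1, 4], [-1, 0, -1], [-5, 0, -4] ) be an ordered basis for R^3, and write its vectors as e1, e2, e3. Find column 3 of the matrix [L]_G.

[2, -2, 2]

Compute L(e3) = A e3 = [0, 2, 2] in standard coordinates.
Then write this in G-coordinates: solve for y in y_1 e1 + ... + y_3 e3 = [0, 2, 2].
This gives y = [2, -2, 2], which is column 3 of [L]_G.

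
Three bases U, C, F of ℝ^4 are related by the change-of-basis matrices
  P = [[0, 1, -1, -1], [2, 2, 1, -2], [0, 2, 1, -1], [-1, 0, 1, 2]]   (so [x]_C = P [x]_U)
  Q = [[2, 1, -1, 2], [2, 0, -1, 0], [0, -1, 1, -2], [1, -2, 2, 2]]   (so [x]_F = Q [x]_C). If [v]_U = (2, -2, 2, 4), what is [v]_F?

(0, -10, -16, 8)

First [v]_C = P [v]_U = (-8, -6, -6, 8).
Then [v]_F = Q [v]_C = (0, -10, -16, 8).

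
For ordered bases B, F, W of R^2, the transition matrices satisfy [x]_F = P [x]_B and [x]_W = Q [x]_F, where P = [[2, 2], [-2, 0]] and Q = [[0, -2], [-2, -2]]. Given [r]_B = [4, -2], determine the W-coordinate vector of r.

First [r]_F = P [r]_B = [4, -8].
Then [r]_W = Q [r]_F = [16, 8].

[16, 8]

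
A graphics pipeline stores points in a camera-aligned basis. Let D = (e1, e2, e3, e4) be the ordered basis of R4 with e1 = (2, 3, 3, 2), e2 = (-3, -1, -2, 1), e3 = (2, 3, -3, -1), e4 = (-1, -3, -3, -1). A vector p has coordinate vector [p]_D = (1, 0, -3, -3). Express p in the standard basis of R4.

(-1, 3, 21, 8)

The coordinates say p = e1 + 0·e2 - 3e3 - 3e4; adding the scaled basis vectors gives (-1, 3, 21, 8).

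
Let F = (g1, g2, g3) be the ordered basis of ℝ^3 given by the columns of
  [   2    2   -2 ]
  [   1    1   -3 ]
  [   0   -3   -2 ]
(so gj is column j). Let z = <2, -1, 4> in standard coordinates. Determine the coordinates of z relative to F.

<4, -2, 1>

[z]_F is the unique c with M c = z, where M has columns g1, ..., g3.
Gaussian elimination on [M | z] yields c = (4, -2, 1).
Check: 4g1 - 2g2 + g3 = <2, -1, 4>.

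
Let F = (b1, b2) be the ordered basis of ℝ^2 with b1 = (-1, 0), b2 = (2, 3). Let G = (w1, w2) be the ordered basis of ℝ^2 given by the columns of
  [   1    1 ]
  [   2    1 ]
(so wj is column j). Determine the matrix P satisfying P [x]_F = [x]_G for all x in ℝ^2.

Column j of P is [bj]_G, since P maps F-coordinates to G-coordinates.
Expressing b1 in G: b1 = w1 - 2w2, so column 1 of P is (1, -2).
Doing the same for each bj gives P = [[1, 1], [-2, 1]].

[[1, 1], [-2, 1]]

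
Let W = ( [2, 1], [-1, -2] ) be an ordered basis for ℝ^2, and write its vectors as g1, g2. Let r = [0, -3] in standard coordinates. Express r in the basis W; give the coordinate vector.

[1, 2]

Write r = c_1 g1 + c_2 g2 and solve for the c_i.
System: 2c_1 - c_2 = 0, c_1 - 2c_2 = -3; solving gives c_1 = 1, c_2 = 2.
Check: g1 + 2g2 = [0, -3].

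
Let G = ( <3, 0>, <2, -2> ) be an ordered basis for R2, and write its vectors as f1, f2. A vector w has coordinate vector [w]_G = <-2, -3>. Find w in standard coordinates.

<-12, 6>

w = M [w]_G, where M has columns f1, f2.
Carrying out the matrix-vector product, w = <-12, 6>.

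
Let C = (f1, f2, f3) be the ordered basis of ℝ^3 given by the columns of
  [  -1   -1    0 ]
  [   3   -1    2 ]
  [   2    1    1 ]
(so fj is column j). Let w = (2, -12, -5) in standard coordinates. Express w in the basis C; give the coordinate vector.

Write w = c_1 f1 + ... + c_3 f3 and solve for the c_i.
Solving this 3x3 system gives c = (-4, 2, 1).
Check: -4f1 + 2f2 + f3 = (2, -12, -5).

(-4, 2, 1)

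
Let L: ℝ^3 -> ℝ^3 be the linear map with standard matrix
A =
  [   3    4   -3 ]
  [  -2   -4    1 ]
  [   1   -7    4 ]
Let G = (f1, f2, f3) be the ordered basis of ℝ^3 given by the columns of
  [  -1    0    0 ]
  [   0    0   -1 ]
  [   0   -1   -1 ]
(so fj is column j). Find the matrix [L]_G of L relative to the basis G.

[[3, -3, 1], [3, 3, 0], [-2, 1, -3]]

Let P have columns f1, ..., f3. Then [L]_G = P^(-1) A P.
Here det P = 1, so P^(-1) is integer; computing A P first and then P^(-1)(A P) gives [[3, -3, 1], [3, 3, 0], [-2, 1, -3]].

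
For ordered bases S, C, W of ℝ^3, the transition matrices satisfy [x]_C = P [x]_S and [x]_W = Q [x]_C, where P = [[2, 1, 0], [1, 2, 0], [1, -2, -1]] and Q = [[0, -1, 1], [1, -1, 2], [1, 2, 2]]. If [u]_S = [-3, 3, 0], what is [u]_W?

[-12, -24, -15]

First [u]_C = P [u]_S = [-3, 3, -9].
Then [u]_W = Q [u]_C = [-12, -24, -15].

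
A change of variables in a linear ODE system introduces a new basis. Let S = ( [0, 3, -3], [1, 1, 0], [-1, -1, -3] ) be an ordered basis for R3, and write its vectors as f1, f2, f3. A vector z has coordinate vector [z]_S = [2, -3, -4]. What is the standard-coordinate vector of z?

[1, 7, 6]

By definition z = 2f1 - 3f2 - 4f3.
Summing componentwise gives [1, 7, 6].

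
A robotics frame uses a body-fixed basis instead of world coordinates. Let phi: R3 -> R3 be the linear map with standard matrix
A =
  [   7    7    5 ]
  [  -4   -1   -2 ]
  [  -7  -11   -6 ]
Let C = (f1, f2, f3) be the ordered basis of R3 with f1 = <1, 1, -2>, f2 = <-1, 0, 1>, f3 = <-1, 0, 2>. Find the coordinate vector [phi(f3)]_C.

Column 3 of [phi]_C is the C-coordinate vector of phi(f3).
In standard coordinates phi(f3) = A f3 = <3, 0, -5>.
Converting to C: <3, 0, -5> = 0·f1 - f2 - 2f3, so the coordinate vector is <0, -1, -2>.

<0, -1, -2>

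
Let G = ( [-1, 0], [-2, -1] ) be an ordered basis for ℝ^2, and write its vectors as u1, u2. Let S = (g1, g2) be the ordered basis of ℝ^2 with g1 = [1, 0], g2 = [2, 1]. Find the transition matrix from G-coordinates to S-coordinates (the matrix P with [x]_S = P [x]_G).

Let M have columns uj and N have columns gj. Then for every x, N [x]_S = x = M [x]_G, so P = N^(-1) M.
Since det N = 1, N^(-1) has integer entries; multiplying gives P = [[-1, 0], [0, -1]].

[[-1, 0], [0, -1]]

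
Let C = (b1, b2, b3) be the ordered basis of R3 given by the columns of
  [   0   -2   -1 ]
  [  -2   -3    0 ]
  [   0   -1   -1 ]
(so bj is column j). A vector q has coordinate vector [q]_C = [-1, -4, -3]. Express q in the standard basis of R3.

q = M [q]_C, where M has columns b1, ..., b3.
Carrying out the matrix-vector product, q = [11, 14, 7].

[11, 14, 7]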